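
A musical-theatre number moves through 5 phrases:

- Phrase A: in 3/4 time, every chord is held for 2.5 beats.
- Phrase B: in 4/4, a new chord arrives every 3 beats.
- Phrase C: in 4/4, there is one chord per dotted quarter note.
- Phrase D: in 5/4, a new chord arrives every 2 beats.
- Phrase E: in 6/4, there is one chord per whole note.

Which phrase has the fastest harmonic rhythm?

Phrase C

A: each chord is 2.5 beats in 3/4, so 1.2 per bar.
B: each chord is 3 beats in 4/4, so 4/3 per bar.
C: each chord is 1.5 beats in 4/4, so 8/3 per bar.
D: each chord is 2 beats in 5/4, so 2.5 per bar.
E: each chord is 4 beats in 6/4, so 1.5 per bar.
Fastest is C at 8/3 chords/bar.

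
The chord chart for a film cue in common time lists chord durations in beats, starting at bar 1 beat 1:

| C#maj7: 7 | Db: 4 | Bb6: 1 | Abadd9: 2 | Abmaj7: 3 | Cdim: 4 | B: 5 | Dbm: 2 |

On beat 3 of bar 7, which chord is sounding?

Dbm

Beat 3 of bar 7 is beat (7−1)×4 + 3 = 27 overall.
Running totals: C#maj7 ends at 7, Db ends at 11, Bb6 ends at 12, Abadd9 ends at 14, Abmaj7 ends at 17, Cdim ends at 21, B ends at 26, Dbm ends at 28.
Beat 27 falls within Dbm.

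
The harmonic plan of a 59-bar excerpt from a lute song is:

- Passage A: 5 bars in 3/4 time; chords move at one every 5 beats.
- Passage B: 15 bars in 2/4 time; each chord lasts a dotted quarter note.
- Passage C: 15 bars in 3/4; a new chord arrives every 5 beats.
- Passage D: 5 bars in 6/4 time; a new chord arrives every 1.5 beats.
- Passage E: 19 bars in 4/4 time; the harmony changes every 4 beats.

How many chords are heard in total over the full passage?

A: 5 bars × 3 beats = 15 beats; 5 beats/chord → 3 chords.
B: 15 bars × 2 beats = 30 beats; 1.5 beats/chord → 20 chords.
C: 15 bars × 3 beats = 45 beats; 5 beats/chord → 9 chords.
D: 5 bars × 6 beats = 30 beats; 1.5 beats/chord → 20 chords.
E: 19 bars × 4 beats = 76 beats; 4 beats/chord → 19 chords.
Total: 3 + 20 + 9 + 20 + 19 = 71.

71 chords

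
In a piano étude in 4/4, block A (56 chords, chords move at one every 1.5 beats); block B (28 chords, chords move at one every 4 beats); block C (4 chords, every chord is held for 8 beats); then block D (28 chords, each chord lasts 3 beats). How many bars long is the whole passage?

78 bars

A: 56 × 1.5 = 84 beats = 21 bars.
B: 28 × 4 = 112 beats = 28 bars.
C: 4 × 8 = 32 beats = 8 bars.
D: 28 × 3 = 84 beats = 21 bars.
Total: 21 + 28 + 8 + 21 = 78 bars.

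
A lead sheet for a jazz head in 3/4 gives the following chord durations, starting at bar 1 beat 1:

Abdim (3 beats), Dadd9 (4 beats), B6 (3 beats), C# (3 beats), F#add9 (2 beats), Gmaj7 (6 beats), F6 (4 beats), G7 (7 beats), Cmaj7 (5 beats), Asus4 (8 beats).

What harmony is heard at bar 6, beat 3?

Gmaj7

Beat 3 of bar 6 is beat (6−1)×3 + 3 = 18 overall.
Running totals: Abdim ends at 3, Dadd9 ends at 7, B6 ends at 10, C# ends at 13, F#add9 ends at 15, Gmaj7 ends at 21.
Beat 18 falls within Gmaj7.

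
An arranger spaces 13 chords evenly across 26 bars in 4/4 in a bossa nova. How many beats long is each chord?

26 bars × 4 beats/bar = 104 beats total.
104 beats ÷ 13 chords = 8 beats per chord.

8 beats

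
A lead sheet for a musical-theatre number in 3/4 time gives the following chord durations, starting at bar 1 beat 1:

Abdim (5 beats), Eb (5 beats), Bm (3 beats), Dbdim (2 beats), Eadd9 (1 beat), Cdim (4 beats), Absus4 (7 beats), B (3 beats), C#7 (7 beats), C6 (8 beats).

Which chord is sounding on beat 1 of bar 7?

Cdim

Beat 1 of bar 7 is beat (7−1)×3 + 1 = 19 overall.
Running totals: Abdim ends at 5, Eb ends at 10, Bm ends at 13, Dbdim ends at 15, Eadd9 ends at 16, Cdim ends at 20.
Beat 19 falls within Cdim.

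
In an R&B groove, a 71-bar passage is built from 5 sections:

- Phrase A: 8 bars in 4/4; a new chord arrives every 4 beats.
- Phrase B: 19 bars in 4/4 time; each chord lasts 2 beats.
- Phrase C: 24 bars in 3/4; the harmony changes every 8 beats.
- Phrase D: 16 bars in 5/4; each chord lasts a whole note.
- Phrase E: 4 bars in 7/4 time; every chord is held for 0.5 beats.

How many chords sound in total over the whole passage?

131 chords

A: 8 bars × 4 beats = 32 beats; 4 beats/chord → 8 chords.
B: 19 bars × 4 beats = 76 beats; 2 beats/chord → 38 chords.
C: 24 bars × 3 beats = 72 beats; 8 beats/chord → 9 chords.
D: 16 bars × 5 beats = 80 beats; 4 beats/chord → 20 chords.
E: 4 bars × 7 beats = 28 beats; 0.5 beats/chord → 56 chords.
Total: 8 + 38 + 9 + 20 + 56 = 131.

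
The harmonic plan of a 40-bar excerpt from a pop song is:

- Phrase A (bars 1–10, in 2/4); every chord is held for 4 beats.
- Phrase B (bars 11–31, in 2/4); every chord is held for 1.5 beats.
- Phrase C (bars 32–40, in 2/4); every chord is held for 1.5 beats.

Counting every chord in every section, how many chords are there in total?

A: 10·2 = 20 beats, 20/4 = 5 chords.
B: 21·2 = 42 beats, 42/1.5 = 28 chords.
C: 9·2 = 18 beats, 18/1.5 = 12 chords.
Total: 5 + 28 + 12 = 45.

45 chords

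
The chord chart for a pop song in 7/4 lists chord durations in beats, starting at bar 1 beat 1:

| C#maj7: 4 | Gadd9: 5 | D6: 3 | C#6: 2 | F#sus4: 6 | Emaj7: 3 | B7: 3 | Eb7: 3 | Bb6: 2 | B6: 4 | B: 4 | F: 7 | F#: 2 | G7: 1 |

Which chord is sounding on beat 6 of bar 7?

Beat 6 of bar 7 is beat (7−1)×7 + 6 = 48 overall.
Running totals: C#maj7 ends at 4, Gadd9 ends at 9, D6 ends at 12, C#6 ends at 14, F#sus4 ends at 20, Emaj7 ends at 23, B7 ends at 26, Eb7 ends at 29, Bb6 ends at 31, B6 ends at 35, B ends at 39, F ends at 46, F# ends at 48.
Beat 48 falls within F#.

F#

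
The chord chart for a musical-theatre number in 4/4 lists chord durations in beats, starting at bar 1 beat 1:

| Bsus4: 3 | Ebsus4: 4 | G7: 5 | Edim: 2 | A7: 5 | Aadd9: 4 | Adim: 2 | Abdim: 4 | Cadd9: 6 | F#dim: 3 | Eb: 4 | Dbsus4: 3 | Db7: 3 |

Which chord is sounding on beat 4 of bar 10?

Eb

Beat 4 of bar 10 is beat (10−1)×4 + 4 = 40 overall.
Running totals: Bsus4 ends at 3, Ebsus4 ends at 7, G7 ends at 12, Edim ends at 14, A7 ends at 19, Aadd9 ends at 23, Adim ends at 25, Abdim ends at 29, Cadd9 ends at 35, F#dim ends at 38, Eb ends at 42.
Beat 40 falls within Eb.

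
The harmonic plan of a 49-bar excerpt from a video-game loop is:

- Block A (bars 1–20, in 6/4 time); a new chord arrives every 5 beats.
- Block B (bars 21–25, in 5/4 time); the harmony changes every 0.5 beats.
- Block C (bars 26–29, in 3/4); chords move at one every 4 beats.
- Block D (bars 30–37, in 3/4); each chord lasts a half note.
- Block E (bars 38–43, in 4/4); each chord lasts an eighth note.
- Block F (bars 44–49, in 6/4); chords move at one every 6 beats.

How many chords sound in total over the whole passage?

A: 20 bars × 6 beats = 120 beats; 5 beats/chord → 24 chords.
B: 5 bars × 5 beats = 25 beats; 0.5 beats/chord → 50 chords.
C: 4 bars × 3 beats = 12 beats; 4 beats/chord → 3 chords.
D: 8 bars × 3 beats = 24 beats; 2 beats/chord → 12 chords.
E: 6 bars × 4 beats = 24 beats; 0.5 beats/chord → 48 chords.
F: 6 bars × 6 beats = 36 beats; 6 beats/chord → 6 chords.
Total: 24 + 50 + 3 + 12 + 48 + 6 = 143.

143 chords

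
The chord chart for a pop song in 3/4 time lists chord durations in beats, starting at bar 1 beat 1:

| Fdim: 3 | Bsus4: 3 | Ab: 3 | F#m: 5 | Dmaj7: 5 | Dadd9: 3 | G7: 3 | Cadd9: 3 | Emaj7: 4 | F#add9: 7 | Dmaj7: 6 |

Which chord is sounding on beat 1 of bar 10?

Beat 1 of bar 10 is beat (10−1)×3 + 1 = 28 overall.
Running totals: Fdim ends at 3, Bsus4 ends at 6, Ab ends at 9, F#m ends at 14, Dmaj7 ends at 19, Dadd9 ends at 22, G7 ends at 25, Cadd9 ends at 28.
Beat 28 falls within Cadd9.

Cadd9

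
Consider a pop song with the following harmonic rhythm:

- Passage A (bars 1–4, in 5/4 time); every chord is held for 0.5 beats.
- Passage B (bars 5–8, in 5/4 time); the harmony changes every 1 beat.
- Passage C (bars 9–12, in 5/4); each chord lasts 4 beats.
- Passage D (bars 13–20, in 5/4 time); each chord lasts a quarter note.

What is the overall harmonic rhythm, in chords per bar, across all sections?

A: 4 × 5 = 20 beats ÷ 0.5 = 40 chords.
B: 4 × 5 = 20 beats ÷ 1 = 20 chords.
C: 4 × 5 = 20 beats ÷ 4 = 5 chords.
D: 8 × 5 = 40 beats ÷ 1 = 40 chords.
Overall: 105 chords over 20 bars → 105/20 = 5.25 chords per bar.

5.25 chords per bar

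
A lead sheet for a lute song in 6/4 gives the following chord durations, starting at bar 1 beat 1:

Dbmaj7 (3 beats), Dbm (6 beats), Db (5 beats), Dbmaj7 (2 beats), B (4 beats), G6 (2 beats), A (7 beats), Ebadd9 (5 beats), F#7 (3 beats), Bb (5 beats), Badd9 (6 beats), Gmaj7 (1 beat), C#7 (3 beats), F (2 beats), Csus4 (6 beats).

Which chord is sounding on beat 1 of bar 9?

Beat 1 of bar 9 is beat (9−1)×6 + 1 = 49 overall.
Running totals: Dbmaj7 ends at 3, Dbm ends at 9, Db ends at 14, Dbmaj7 ends at 16, B ends at 20, G6 ends at 22, A ends at 29, Ebadd9 ends at 34, F#7 ends at 37, Bb ends at 42, Badd9 ends at 48, Gmaj7 ends at 49.
Beat 49 falls within Gmaj7.

Gmaj7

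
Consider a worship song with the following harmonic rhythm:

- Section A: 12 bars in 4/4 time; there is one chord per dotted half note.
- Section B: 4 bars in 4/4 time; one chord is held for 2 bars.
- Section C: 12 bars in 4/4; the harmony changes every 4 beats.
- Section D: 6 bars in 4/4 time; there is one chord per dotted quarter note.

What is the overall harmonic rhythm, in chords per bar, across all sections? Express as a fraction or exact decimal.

A: 12 × 4 = 48 beats ÷ 3 = 16 chords.
B: 4 × 4 = 16 beats ÷ 8 = 2 chords.
C: 12 × 4 = 48 beats ÷ 4 = 12 chords.
D: 6 × 4 = 24 beats ÷ 1.5 = 16 chords.
Overall: 46 chords over 34 bars → 46/34 = 23/17 chords per bar.

23/17 chords per bar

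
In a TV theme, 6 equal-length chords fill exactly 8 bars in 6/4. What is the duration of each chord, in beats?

8 bars × 6 beats/bar = 48 beats total.
48 beats ÷ 6 chords = 8 beats per chord.

8 beats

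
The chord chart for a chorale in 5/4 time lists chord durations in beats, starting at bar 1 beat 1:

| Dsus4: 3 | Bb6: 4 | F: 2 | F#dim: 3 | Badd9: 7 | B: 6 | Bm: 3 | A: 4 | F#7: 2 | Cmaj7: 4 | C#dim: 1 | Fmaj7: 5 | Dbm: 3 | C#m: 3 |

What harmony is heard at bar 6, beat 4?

A

Beat 4 of bar 6 is beat (6−1)×5 + 4 = 29 overall.
Running totals: Dsus4 ends at 3, Bb6 ends at 7, F ends at 9, F#dim ends at 12, Badd9 ends at 19, B ends at 25, Bm ends at 28, A ends at 32.
Beat 29 falls within A.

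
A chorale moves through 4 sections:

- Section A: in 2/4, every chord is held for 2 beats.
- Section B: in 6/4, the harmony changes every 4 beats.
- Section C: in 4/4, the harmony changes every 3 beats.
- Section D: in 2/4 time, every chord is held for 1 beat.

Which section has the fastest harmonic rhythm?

A: 2 beats/bar ÷ 2 beats/chord = 1 chord/bar.
B: 6 beats/bar ÷ 4 beats/chord = 1.5 chords/bar.
C: 4 beats/bar ÷ 3 beats/chord = 4/3 chords/bar.
D: 2 beats/bar ÷ 1 beat/chord = 2 chords/bar.
Fastest is D at 2 chords/bar.

Section D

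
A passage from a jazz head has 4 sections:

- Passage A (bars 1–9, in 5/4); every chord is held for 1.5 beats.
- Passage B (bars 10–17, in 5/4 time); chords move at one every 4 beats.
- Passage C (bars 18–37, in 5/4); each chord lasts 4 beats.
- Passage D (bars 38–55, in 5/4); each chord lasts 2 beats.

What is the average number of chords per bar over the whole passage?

A: 9 bars of 5 beats is 45 beats; at 1.5 beats each that's 30 chords.
B: 8 bars of 5 beats is 40 beats; at 4 beats each that's 10 chords.
C: 20 bars of 5 beats is 100 beats; at 4 beats each that's 25 chords.
D: 18 bars of 5 beats is 90 beats; at 2 beats each that's 45 chords.
Overall: 110 chords over 55 bars → 110/55 = 2 chords per bar.

2 chords per bar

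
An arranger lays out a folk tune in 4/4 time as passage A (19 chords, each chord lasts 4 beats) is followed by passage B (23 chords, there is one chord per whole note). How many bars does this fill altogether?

42 bars

A: 19 × 4 = 76 beats = 19 bars.
B: 23 × 4 = 92 beats = 23 bars.
Total: 19 + 23 = 42 bars.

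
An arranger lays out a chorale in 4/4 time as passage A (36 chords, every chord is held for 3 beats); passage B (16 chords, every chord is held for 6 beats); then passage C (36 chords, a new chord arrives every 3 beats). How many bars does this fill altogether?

A: 36 × 3 = 108 beats = 27 bars.
B: 16 × 6 = 96 beats = 24 bars.
C: 36 × 3 = 108 beats = 27 bars.
Total: 27 + 24 + 27 = 78 bars.

78 bars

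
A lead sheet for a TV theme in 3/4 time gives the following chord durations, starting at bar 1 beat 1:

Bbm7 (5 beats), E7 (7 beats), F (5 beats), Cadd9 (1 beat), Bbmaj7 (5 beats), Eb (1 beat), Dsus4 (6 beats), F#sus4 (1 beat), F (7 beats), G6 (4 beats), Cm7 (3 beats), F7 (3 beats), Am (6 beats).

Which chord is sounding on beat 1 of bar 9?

Beat 1 of bar 9 is beat (9−1)×3 + 1 = 25 overall.
Running totals: Bbm7 ends at 5, E7 ends at 12, F ends at 17, Cadd9 ends at 18, Bbmaj7 ends at 23, Eb ends at 24, Dsus4 ends at 30.
Beat 25 falls within Dsus4.

Dsus4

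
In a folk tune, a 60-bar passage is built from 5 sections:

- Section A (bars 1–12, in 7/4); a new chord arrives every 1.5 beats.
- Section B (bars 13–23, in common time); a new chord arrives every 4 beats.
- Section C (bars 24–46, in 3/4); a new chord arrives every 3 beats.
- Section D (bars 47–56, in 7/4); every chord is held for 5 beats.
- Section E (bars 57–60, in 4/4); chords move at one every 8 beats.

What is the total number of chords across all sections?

106 chords

A has 84 beats and chords last 1.5 each, so 56 chords.
B has 44 beats and chords last 4 each, so 11 chords.
C has 69 beats and chords last 3 each, so 23 chords.
D has 70 beats and chords last 5 each, so 14 chords.
E has 16 beats and chords last 8 each, so 2 chords.
Total: 56 + 11 + 23 + 14 + 2 = 106.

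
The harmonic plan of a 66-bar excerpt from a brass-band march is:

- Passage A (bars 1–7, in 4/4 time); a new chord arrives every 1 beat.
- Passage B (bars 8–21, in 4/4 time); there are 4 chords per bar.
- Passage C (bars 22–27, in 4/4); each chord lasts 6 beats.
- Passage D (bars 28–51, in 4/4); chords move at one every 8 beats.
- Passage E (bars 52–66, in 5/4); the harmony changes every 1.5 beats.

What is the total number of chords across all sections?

A has 28 beats and chords last 1 each, so 28 chords.
B has 56 beats and chords last 1 each, so 56 chords.
C has 24 beats and chords last 6 each, so 4 chords.
D has 96 beats and chords last 8 each, so 12 chords.
E has 75 beats and chords last 1.5 each, so 50 chords.
Total: 28 + 56 + 4 + 12 + 50 = 150.

150 chords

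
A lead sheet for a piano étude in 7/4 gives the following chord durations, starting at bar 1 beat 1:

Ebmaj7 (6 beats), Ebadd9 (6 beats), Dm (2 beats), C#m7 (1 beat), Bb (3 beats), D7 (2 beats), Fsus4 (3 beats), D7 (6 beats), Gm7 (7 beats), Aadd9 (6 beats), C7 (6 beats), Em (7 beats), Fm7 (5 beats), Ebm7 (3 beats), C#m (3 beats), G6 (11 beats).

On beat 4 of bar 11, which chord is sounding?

G6

Beat 4 of bar 11 is beat (11−1)×7 + 4 = 74 overall.
Running totals: Ebmaj7 ends at 6, Ebadd9 ends at 12, Dm ends at 14, C#m7 ends at 15, Bb ends at 18, D7 ends at 20, Fsus4 ends at 23, D7 ends at 29, Gm7 ends at 36, Aadd9 ends at 42, C7 ends at 48, Em ends at 55, Fm7 ends at 60, Ebm7 ends at 63, C#m ends at 66, G6 ends at 77.
Beat 74 falls within G6.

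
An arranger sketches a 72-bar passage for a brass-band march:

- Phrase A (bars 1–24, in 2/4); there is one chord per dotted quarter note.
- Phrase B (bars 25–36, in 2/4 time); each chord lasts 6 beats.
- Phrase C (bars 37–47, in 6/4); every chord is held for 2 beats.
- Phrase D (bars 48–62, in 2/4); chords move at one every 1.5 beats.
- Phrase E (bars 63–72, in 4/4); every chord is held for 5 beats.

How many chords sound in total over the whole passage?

A has 48 beats and chords last 1.5 each, so 32 chords.
B has 24 beats and chords last 6 each, so 4 chords.
C has 66 beats and chords last 2 each, so 33 chords.
D has 30 beats and chords last 1.5 each, so 20 chords.
E has 40 beats and chords last 5 each, so 8 chords.
Total: 32 + 4 + 33 + 20 + 8 = 97.

97 chords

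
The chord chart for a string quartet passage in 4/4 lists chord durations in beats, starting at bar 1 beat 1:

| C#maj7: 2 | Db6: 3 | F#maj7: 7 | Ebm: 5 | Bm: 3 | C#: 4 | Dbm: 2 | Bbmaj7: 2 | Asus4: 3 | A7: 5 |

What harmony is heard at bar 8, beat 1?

Asus4

Beat 1 of bar 8 is beat (8−1)×4 + 1 = 29 overall.
Running totals: C#maj7 ends at 2, Db6 ends at 5, F#maj7 ends at 12, Ebm ends at 17, Bm ends at 20, C# ends at 24, Dbm ends at 26, Bbmaj7 ends at 28, Asus4 ends at 31.
Beat 29 falls within Asus4.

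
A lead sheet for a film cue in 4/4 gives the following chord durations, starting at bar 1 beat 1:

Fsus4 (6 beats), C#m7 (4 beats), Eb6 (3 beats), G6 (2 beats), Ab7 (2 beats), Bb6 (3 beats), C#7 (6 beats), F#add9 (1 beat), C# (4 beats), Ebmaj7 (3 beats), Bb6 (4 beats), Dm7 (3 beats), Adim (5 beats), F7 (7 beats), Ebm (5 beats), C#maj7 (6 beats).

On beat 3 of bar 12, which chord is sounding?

Beat 3 of bar 12 is beat (12−1)×4 + 3 = 47 overall.
Running totals: Fsus4 ends at 6, C#m7 ends at 10, Eb6 ends at 13, G6 ends at 15, Ab7 ends at 17, Bb6 ends at 20, C#7 ends at 26, F#add9 ends at 27, C# ends at 31, Ebmaj7 ends at 34, Bb6 ends at 38, Dm7 ends at 41, Adim ends at 46, F7 ends at 53.
Beat 47 falls within F7.

F7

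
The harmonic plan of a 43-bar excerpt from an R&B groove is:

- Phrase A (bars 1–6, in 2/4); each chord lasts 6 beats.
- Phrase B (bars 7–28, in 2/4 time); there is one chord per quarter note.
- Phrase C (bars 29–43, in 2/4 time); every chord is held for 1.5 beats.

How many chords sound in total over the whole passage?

66 chords

A has 12 beats and chords last 6 each, so 2 chords.
B has 44 beats and chords last 1 each, so 44 chords.
C has 30 beats and chords last 1.5 each, so 20 chords.
Total: 2 + 44 + 20 = 66.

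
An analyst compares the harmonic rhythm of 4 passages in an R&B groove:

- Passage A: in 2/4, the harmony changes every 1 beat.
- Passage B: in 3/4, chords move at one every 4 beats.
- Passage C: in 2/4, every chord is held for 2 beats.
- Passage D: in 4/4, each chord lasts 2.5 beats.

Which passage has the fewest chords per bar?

Passage B

A: 2/1 = 2 chords/bar.
B: 3/4 = 0.75 chords/bar.
C: 2/2 = 1 chord/bar.
D: 4/2.5 = 1.6 chords/bar.
Slowest is B at 0.75 chords/bar.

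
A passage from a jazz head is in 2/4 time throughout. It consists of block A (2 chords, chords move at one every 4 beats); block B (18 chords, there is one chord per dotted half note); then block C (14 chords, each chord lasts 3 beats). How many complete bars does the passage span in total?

A: 2 × 4 = 8 beats = 4 bars.
B: 18 × 3 = 54 beats = 27 bars.
C: 14 × 3 = 42 beats = 21 bars.
Total: 4 + 27 + 21 = 52 bars.

52 bars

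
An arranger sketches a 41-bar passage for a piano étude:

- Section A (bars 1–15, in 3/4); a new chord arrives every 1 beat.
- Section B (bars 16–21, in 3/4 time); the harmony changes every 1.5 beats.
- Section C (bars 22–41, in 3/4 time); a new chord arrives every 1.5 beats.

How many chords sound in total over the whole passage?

A has 45 beats and chords last 1 each, so 45 chords.
B has 18 beats and chords last 1.5 each, so 12 chords.
C has 60 beats and chords last 1.5 each, so 40 chords.
Total: 45 + 12 + 40 = 97.

97 chords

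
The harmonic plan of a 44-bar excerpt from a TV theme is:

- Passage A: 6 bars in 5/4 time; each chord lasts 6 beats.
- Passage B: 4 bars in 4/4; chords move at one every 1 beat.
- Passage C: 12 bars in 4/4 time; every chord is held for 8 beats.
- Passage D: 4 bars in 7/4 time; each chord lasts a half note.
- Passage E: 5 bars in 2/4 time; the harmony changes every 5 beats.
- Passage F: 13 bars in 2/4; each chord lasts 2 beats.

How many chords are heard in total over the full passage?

A: 6·5 = 30 beats, 30/6 = 5 chords.
B: 4·4 = 16 beats, 16/1 = 16 chords.
C: 12·4 = 48 beats, 48/8 = 6 chords.
D: 4·7 = 28 beats, 28/2 = 14 chords.
E: 5·2 = 10 beats, 10/5 = 2 chords.
F: 13·2 = 26 beats, 26/2 = 13 chords.
Total: 5 + 16 + 6 + 14 + 2 + 13 = 56.

56 chords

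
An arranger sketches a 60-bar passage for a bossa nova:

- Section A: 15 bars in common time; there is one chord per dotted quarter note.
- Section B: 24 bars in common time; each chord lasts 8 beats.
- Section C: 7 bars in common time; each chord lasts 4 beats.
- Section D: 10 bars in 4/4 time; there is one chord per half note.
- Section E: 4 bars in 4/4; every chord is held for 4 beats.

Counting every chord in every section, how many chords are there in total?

A: 15·4 = 60 beats, 60/1.5 = 40 chords.
B: 24·4 = 96 beats, 96/8 = 12 chords.
C: 7·4 = 28 beats, 28/4 = 7 chords.
D: 10·4 = 40 beats, 40/2 = 20 chords.
E: 4·4 = 16 beats, 16/4 = 4 chords.
Total: 40 + 12 + 7 + 20 + 4 = 83.

83 chords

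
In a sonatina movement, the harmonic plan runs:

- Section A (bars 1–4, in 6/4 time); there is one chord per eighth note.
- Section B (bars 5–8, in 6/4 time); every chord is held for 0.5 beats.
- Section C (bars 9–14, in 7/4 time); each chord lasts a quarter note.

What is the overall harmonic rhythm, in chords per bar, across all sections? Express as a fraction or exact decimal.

69/7 chords per bar

A: 4 bars of 6 beats is 24 beats; at 0.5 beats each that's 48 chords.
B: 4 bars of 6 beats is 24 beats; at 0.5 beats each that's 48 chords.
C: 6 bars of 7 beats is 42 beats; at 1 beat each that's 42 chords.
Overall: 138 chords over 14 bars → 138/14 = 69/7 chords per bar.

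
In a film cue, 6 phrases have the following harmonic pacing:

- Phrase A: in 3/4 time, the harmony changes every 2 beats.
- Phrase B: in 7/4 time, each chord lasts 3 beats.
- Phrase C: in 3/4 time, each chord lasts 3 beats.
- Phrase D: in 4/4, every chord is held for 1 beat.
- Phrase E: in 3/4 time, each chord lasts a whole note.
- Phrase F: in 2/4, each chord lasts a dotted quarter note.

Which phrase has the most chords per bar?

Phrase D

A: 3/2 = 1.5 chords/bar.
B: 7/3 = 7/3 chords/bar.
C: 3/3 = 1 chord/bar.
D: 4/1 = 4 chords/bar.
E: 3/4 = 0.75 chords/bar.
F: 2/1.5 = 4/3 chords/bar.
Fastest is D at 4 chords/bar.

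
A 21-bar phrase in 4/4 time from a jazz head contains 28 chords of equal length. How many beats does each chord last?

21 bars × 4 beats/bar = 84 beats total.
84 beats ÷ 28 chords = 3 beats per chord.
(That is a dotted half note.)

3 beats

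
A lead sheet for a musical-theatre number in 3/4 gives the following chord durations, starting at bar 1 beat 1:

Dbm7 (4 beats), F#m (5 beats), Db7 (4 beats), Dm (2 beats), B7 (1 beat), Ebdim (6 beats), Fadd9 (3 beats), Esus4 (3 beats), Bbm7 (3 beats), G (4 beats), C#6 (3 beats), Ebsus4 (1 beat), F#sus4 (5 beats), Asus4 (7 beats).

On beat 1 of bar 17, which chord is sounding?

Beat 1 of bar 17 is beat (17−1)×3 + 1 = 49 overall.
Running totals: Dbm7 ends at 4, F#m ends at 9, Db7 ends at 13, Dm ends at 15, B7 ends at 16, Ebdim ends at 22, Fadd9 ends at 25, Esus4 ends at 28, Bbm7 ends at 31, G ends at 35, C#6 ends at 38, Ebsus4 ends at 39, F#sus4 ends at 44, Asus4 ends at 51.
Beat 49 falls within Asus4.

Asus4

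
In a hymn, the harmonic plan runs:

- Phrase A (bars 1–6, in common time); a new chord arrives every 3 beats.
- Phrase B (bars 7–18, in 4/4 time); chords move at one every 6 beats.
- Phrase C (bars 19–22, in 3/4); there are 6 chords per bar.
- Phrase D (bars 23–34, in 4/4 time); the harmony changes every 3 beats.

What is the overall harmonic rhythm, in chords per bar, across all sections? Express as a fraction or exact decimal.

28/17 chords per bar

A: 6 × 4 = 24 beats ÷ 3 = 8 chords.
B: 12 × 4 = 48 beats ÷ 6 = 8 chords.
C: 4 × 3 = 12 beats ÷ 0.5 = 24 chords.
D: 12 × 4 = 48 beats ÷ 3 = 16 chords.
Overall: 56 chords over 34 bars → 56/34 = 28/17 chords per bar.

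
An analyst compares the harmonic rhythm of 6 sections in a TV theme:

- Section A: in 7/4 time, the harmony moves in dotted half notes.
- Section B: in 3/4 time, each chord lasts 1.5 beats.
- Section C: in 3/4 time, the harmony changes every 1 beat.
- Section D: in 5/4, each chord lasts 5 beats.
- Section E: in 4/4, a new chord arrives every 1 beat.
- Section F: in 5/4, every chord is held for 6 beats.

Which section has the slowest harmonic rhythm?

Section F

A: 7 beats/bar ÷ 3 beats/chord = 7/3 chords/bar.
B: 3 beats/bar ÷ 1.5 beats/chord = 2 chords/bar.
C: 3 beats/bar ÷ 1 beat/chord = 3 chords/bar.
D: 5 beats/bar ÷ 5 beats/chord = 1 chord/bar.
E: 4 beats/bar ÷ 1 beat/chord = 4 chords/bar.
F: 5 beats/bar ÷ 6 beats/chord = 5/6 chords/bar.
Slowest is F at 5/6 chords/bar.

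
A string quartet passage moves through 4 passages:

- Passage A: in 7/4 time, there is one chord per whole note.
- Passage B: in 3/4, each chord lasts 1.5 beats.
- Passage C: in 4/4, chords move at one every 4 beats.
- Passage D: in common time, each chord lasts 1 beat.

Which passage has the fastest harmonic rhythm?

Passage D

A: 7 beats/bar ÷ 4 beats/chord = 1.75 chords/bar.
B: 3 beats/bar ÷ 1.5 beats/chord = 2 chords/bar.
C: 4 beats/bar ÷ 4 beats/chord = 1 chord/bar.
D: 4 beats/bar ÷ 1 beat/chord = 4 chords/bar.
Fastest is D at 4 chords/bar.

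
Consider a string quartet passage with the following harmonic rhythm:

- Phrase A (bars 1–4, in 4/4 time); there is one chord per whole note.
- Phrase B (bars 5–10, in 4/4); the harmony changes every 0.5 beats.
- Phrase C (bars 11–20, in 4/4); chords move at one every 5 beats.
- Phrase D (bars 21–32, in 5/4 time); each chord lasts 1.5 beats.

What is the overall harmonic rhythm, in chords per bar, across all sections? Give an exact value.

3.125 chords per bar

A: 4 × 4 = 16 beats ÷ 4 = 4 chords.
B: 6 × 4 = 24 beats ÷ 0.5 = 48 chords.
C: 10 × 4 = 40 beats ÷ 5 = 8 chords.
D: 12 × 5 = 60 beats ÷ 1.5 = 40 chords.
Overall: 100 chords over 32 bars → 100/32 = 3.125 chords per bar.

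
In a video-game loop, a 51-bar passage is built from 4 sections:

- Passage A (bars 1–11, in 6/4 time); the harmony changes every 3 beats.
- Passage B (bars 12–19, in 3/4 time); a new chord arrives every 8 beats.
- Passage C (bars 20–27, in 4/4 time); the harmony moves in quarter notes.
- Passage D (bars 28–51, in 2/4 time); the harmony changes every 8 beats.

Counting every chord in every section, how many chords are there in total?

63 chords

A: 11 bars × 6 beats = 66 beats; 3 beats/chord → 22 chords.
B: 8 bars × 3 beats = 24 beats; 8 beats/chord → 3 chords.
C: 8 bars × 4 beats = 32 beats; 1 beat/chord → 32 chords.
D: 24 bars × 2 beats = 48 beats; 8 beats/chord → 6 chords.
Total: 22 + 3 + 32 + 6 = 63.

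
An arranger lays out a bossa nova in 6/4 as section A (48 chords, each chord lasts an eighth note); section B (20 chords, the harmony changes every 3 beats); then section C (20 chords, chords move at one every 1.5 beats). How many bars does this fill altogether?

19 bars

A: 48 × 0.5 = 24 beats = 4 bars.
B: 20 × 3 = 60 beats = 10 bars.
C: 20 × 1.5 = 30 beats = 5 bars.
Total: 4 + 10 + 5 = 19 bars.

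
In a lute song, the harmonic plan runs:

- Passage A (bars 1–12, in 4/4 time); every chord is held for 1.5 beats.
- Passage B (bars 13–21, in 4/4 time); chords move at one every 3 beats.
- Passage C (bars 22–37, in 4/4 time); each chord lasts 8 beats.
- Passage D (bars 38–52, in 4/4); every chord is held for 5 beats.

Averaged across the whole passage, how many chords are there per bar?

16/13 chords per bar

A: 12 × 4 = 48 beats ÷ 1.5 = 32 chords.
B: 9 × 4 = 36 beats ÷ 3 = 12 chords.
C: 16 × 4 = 64 beats ÷ 8 = 8 chords.
D: 15 × 4 = 60 beats ÷ 5 = 12 chords.
Overall: 64 chords over 52 bars → 64/52 = 16/13 chords per bar.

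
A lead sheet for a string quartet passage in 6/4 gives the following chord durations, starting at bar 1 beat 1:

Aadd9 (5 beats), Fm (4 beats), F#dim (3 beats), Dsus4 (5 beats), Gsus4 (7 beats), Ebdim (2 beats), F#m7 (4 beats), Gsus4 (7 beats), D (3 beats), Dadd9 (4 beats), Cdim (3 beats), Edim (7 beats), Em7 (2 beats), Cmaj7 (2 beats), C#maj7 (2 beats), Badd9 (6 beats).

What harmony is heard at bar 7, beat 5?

Beat 5 of bar 7 is beat (7−1)×6 + 5 = 41 overall.
Running totals: Aadd9 ends at 5, Fm ends at 9, F#dim ends at 12, Dsus4 ends at 17, Gsus4 ends at 24, Ebdim ends at 26, F#m7 ends at 30, Gsus4 ends at 37, D ends at 40, Dadd9 ends at 44.
Beat 41 falls within Dadd9.

Dadd9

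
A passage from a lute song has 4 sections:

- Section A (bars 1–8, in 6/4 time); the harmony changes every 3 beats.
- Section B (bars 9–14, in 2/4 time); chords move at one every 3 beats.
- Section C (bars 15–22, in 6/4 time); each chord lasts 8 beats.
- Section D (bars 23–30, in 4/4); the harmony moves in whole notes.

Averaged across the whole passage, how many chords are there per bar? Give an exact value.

A: 8 bars of 6 beats is 48 beats; at 3 beats each that's 16 chords.
B: 6 bars of 2 beats is 12 beats; at 3 beats each that's 4 chords.
C: 8 bars of 6 beats is 48 beats; at 8 beats each that's 6 chords.
D: 8 bars of 4 beats is 32 beats; at 4 beats each that's 8 chords.
Overall: 34 chords over 30 bars → 34/30 = 17/15 chords per bar.

17/15 chords per bar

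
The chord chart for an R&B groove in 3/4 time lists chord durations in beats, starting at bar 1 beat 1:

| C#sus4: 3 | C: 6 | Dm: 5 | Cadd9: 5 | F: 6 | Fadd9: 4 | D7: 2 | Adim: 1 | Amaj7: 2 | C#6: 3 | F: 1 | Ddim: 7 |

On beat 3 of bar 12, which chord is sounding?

C#6

Beat 3 of bar 12 is beat (12−1)×3 + 3 = 36 overall.
Running totals: C#sus4 ends at 3, C ends at 9, Dm ends at 14, Cadd9 ends at 19, F ends at 25, Fadd9 ends at 29, D7 ends at 31, Adim ends at 32, Amaj7 ends at 34, C#6 ends at 37.
Beat 36 falls within C#6.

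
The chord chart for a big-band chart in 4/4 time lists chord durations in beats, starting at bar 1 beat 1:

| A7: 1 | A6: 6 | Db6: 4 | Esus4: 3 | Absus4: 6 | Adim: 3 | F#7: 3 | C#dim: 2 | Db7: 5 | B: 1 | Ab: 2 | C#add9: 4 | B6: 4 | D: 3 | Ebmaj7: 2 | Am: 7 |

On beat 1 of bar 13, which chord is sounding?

Ebmaj7

Beat 1 of bar 13 is beat (13−1)×4 + 1 = 49 overall.
Running totals: A7 ends at 1, A6 ends at 7, Db6 ends at 11, Esus4 ends at 14, Absus4 ends at 20, Adim ends at 23, F#7 ends at 26, C#dim ends at 28, Db7 ends at 33, B ends at 34, Ab ends at 36, C#add9 ends at 40, B6 ends at 44, D ends at 47, Ebmaj7 ends at 49.
Beat 49 falls within Ebmaj7.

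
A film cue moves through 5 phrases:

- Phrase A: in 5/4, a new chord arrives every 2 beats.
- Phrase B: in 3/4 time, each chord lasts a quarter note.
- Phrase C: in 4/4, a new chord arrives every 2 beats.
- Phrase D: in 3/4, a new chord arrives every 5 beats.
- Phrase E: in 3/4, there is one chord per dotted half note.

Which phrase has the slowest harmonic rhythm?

A: 5/2 = 2.5 chords/bar.
B: 3/1 = 3 chords/bar.
C: 4/2 = 2 chords/bar.
D: 3/5 = 0.6 chords/bar.
E: 3/3 = 1 chord/bar.
Slowest is D at 0.6 chords/bar.

Phrase D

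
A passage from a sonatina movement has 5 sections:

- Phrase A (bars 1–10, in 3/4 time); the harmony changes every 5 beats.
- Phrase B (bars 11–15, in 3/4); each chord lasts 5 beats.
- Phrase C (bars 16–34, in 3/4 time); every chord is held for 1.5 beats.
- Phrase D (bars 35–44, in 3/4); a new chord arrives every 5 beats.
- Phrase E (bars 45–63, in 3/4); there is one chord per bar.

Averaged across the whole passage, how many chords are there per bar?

A: 10 bars of 3 beats is 30 beats; at 5 beats each that's 6 chords.
B: 5 bars of 3 beats is 15 beats; at 5 beats each that's 3 chords.
C: 19 bars of 3 beats is 57 beats; at 1.5 beats each that's 38 chords.
D: 10 bars of 3 beats is 30 beats; at 5 beats each that's 6 chords.
E: 19 bars of 3 beats is 57 beats; at 3 beats each that's 19 chords.
Overall: 72 chords over 63 bars → 72/63 = 8/7 chords per bar.

8/7 chords per bar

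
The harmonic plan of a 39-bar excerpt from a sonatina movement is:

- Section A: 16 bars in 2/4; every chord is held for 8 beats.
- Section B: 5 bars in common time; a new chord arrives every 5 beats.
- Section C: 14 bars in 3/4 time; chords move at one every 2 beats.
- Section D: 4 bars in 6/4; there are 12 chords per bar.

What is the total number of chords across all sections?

A: 16·2 = 32 beats, 32/8 = 4 chords.
B: 5·4 = 20 beats, 20/5 = 4 chords.
C: 14·3 = 42 beats, 42/2 = 21 chords.
D: 4·6 = 24 beats, 24/0.5 = 48 chords.
Total: 4 + 4 + 21 + 48 = 77.

77 chords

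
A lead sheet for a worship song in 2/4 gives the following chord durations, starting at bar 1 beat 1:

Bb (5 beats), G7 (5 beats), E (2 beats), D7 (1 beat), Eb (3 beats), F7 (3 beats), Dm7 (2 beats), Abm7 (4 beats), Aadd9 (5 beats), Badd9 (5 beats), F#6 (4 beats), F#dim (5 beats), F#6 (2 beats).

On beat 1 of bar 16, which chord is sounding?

Badd9

Beat 1 of bar 16 is beat (16−1)×2 + 1 = 31 overall.
Running totals: Bb ends at 5, G7 ends at 10, E ends at 12, D7 ends at 13, Eb ends at 16, F7 ends at 19, Dm7 ends at 21, Abm7 ends at 25, Aadd9 ends at 30, Badd9 ends at 35.
Beat 31 falls within Badd9.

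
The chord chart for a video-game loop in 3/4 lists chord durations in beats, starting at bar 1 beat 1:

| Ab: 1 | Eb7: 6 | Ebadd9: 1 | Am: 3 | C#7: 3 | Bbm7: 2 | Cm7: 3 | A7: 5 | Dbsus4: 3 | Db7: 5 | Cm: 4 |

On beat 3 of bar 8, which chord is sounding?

A7

Beat 3 of bar 8 is beat (8−1)×3 + 3 = 24 overall.
Running totals: Ab ends at 1, Eb7 ends at 7, Ebadd9 ends at 8, Am ends at 11, C#7 ends at 14, Bbm7 ends at 16, Cm7 ends at 19, A7 ends at 24.
Beat 24 falls within A7.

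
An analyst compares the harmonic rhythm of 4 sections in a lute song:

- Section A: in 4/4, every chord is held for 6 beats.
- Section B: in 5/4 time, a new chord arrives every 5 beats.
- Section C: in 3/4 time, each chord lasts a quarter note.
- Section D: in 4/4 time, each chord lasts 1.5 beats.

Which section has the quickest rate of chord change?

Section C

A: 4/6 = 2/3 chords/bar.
B: 5/5 = 1 chord/bar.
C: 3/1 = 3 chords/bar.
D: 4/1.5 = 8/3 chords/bar.
Fastest is C at 3 chords/bar.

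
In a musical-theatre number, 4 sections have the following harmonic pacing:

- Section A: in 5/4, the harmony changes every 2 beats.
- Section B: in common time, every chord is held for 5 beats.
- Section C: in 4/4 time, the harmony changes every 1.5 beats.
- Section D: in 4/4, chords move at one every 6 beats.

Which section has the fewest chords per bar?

A: 5/2 = 2.5 chords/bar.
B: 4/5 = 0.8 chords/bar.
C: 4/1.5 = 8/3 chords/bar.
D: 4/6 = 2/3 chords/bar.
Slowest is D at 2/3 chords/bar.

Section D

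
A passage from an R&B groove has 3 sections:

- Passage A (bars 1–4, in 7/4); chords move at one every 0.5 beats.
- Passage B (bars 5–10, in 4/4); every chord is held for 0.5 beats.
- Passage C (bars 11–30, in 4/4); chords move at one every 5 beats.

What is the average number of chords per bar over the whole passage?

4 chords per bar

A: 4 × 7 = 28 beats ÷ 0.5 = 56 chords.
B: 6 × 4 = 24 beats ÷ 0.5 = 48 chords.
C: 20 × 4 = 80 beats ÷ 5 = 16 chords.
Overall: 120 chords over 30 bars → 120/30 = 4 chords per bar.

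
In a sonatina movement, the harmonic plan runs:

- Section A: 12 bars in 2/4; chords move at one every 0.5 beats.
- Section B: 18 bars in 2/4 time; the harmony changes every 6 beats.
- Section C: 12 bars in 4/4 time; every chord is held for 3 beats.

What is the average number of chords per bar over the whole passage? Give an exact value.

5/3 chords per bar

A: 12 bars of 2 beats is 24 beats; at 0.5 beats each that's 48 chords.
B: 18 bars of 2 beats is 36 beats; at 6 beats each that's 6 chords.
C: 12 bars of 4 beats is 48 beats; at 3 beats each that's 16 chords.
Overall: 70 chords over 42 bars → 70/42 = 5/3 chords per bar.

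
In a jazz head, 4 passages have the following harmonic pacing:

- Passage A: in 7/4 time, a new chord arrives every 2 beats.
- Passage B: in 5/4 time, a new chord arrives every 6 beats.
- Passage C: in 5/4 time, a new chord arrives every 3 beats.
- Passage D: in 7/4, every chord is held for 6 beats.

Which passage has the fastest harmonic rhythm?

A: 7 beats/bar ÷ 2 beats/chord = 3.5 chords/bar.
B: 5 beats/bar ÷ 6 beats/chord = 5/6 chords/bar.
C: 5 beats/bar ÷ 3 beats/chord = 5/3 chords/bar.
D: 7 beats/bar ÷ 6 beats/chord = 7/6 chords/bar.
Fastest is A at 3.5 chords/bar.

Passage A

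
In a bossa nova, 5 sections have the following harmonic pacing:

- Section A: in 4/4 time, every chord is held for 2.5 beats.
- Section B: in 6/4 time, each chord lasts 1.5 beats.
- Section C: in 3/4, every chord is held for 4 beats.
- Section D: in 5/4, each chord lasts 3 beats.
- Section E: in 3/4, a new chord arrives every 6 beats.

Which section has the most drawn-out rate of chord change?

A: each chord is 2.5 beats in 4/4, so 1.6 per bar.
B: each chord is 1.5 beats in 6/4, so 4 per bar.
C: each chord is 4 beats in 3/4, so 0.75 per bar.
D: each chord is 3 beats in 5/4, so 5/3 per bar.
E: each chord is 6 beats in 3/4, so 0.5 per bar.
Slowest is E at 0.5 chords/bar.

Section E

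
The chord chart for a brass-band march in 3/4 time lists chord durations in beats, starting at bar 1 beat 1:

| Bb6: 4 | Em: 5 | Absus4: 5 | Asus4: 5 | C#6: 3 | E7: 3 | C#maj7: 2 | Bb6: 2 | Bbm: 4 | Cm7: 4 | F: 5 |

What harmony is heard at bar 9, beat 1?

E7

Beat 1 of bar 9 is beat (9−1)×3 + 1 = 25 overall.
Running totals: Bb6 ends at 4, Em ends at 9, Absus4 ends at 14, Asus4 ends at 19, C#6 ends at 22, E7 ends at 25.
Beat 25 falls within E7.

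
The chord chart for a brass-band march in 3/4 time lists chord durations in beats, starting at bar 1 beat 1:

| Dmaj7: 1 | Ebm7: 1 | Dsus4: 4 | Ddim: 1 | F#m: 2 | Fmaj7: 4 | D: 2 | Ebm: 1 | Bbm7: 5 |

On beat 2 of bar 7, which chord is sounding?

Bbm7

Beat 2 of bar 7 is beat (7−1)×3 + 2 = 20 overall.
Running totals: Dmaj7 ends at 1, Ebm7 ends at 2, Dsus4 ends at 6, Ddim ends at 7, F#m ends at 9, Fmaj7 ends at 13, D ends at 15, Ebm ends at 16, Bbm7 ends at 21.
Beat 20 falls within Bbm7.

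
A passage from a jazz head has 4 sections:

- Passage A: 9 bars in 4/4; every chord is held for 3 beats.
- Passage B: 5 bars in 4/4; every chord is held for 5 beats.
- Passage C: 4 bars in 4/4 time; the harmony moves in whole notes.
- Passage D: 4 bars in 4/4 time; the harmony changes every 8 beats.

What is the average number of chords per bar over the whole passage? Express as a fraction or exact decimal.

1 chords per bar

A: 9 bars of 4 beats is 36 beats; at 3 beats each that's 12 chords.
B: 5 bars of 4 beats is 20 beats; at 5 beats each that's 4 chords.
C: 4 bars of 4 beats is 16 beats; at 4 beats each that's 4 chords.
D: 4 bars of 4 beats is 16 beats; at 8 beats each that's 2 chords.
Overall: 22 chords over 22 bars → 22/22 = 1 chords per bar.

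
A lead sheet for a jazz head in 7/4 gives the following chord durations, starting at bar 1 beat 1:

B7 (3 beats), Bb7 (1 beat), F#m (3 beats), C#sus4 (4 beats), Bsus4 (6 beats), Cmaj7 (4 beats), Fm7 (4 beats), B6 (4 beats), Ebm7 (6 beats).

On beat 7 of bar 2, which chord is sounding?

Beat 7 of bar 2 is beat (2−1)×7 + 7 = 14 overall.
Running totals: B7 ends at 3, Bb7 ends at 4, F#m ends at 7, C#sus4 ends at 11, Bsus4 ends at 17.
Beat 14 falls within Bsus4.

Bsus4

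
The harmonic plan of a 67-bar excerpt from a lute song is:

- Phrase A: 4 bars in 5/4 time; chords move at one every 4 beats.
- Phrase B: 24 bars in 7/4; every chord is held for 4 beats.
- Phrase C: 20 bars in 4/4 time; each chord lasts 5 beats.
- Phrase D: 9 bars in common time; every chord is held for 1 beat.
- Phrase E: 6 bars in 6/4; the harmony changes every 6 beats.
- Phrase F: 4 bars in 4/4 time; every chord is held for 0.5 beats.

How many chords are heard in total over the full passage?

A: 4·5 = 20 beats, 20/4 = 5 chords.
B: 24·7 = 168 beats, 168/4 = 42 chords.
C: 20·4 = 80 beats, 80/5 = 16 chords.
D: 9·4 = 36 beats, 36/1 = 36 chords.
E: 6·6 = 36 beats, 36/6 = 6 chords.
F: 4·4 = 16 beats, 16/0.5 = 32 chords.
Total: 5 + 42 + 16 + 36 + 6 + 32 = 137.

137 chords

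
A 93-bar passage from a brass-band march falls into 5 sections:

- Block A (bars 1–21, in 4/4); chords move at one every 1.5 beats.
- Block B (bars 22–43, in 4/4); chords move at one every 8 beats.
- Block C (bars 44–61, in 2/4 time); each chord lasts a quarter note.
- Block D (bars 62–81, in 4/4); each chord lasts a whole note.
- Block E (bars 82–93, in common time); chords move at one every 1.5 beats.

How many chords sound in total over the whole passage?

A has 84 beats and chords last 1.5 each, so 56 chords.
B has 88 beats and chords last 8 each, so 11 chords.
C has 36 beats and chords last 1 each, so 36 chords.
D has 80 beats and chords last 4 each, so 20 chords.
E has 48 beats and chords last 1.5 each, so 32 chords.
Total: 56 + 11 + 36 + 20 + 32 = 155.

155 chords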